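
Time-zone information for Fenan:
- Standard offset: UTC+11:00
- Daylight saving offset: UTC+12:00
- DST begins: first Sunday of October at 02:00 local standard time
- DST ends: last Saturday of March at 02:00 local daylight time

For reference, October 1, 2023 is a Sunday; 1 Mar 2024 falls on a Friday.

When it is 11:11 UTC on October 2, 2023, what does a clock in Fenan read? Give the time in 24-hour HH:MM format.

1 October 2023 is a Sunday, so the first Sunday is October 1.
1 March 2024 is a Friday, so Saturdays fall on 2, 9, 16, 23, 30; the last is March 30.
At the standard offset (UTC+11:00), 11:11 UTC + 11h = 22:11 Fenan standard time.
The standard-time date in Fenan, October 2, 2023, lies within the daylight-saving period (1 October 2023 – 30 March 2024), so Fenan is on daylight time, UTC+12:00.
11:11 UTC + 12h = 23:11 local.

23:11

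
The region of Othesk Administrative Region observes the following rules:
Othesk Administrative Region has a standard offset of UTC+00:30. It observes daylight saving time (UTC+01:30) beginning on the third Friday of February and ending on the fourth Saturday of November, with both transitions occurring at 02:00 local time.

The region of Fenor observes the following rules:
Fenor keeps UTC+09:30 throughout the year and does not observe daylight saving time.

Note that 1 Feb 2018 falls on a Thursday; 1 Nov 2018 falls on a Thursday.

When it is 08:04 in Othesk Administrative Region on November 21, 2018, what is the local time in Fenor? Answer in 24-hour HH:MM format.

1 February 2018 is a Thursday, so the first Friday is February 2 and the third is February 16.
1 November 2018 is a Thursday, so the first Saturday is November 3 and the fourth is November 24.
Daylight saving runs 16 February – 24 November; November 21, 2018 is inside that window, so Othesk Administrative Region is at UTC+01:30.
08:04 Othesk Administrative Region − 1h30m = 06:34 UTC.
Fenor stays on UTC+09:30 all year.
06:34 UTC + 9h30m = 16:04 Fenor.

16:04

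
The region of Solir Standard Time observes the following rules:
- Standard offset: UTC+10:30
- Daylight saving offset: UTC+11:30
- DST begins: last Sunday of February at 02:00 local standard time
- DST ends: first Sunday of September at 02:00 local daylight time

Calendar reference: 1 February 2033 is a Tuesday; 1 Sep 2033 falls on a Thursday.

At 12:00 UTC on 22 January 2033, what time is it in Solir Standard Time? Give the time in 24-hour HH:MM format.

22:30

1 February 2033 is a Tuesday, so Sundays fall on 6, 13, 20, 27; the last is February 27.
1 September 2033 is a Thursday, so the first Sunday is September 4.
At the standard offset (UTC+10:30), 12:00 UTC + 10h30m = 22:30 Solir Standard Time standard time.
Daylight saving runs 27 February – 4 September; the standard-time date in Solir Standard Time, 22 January 2033, is outside that window, so Solir Standard Time is on standard time at UTC+10:30.
12:00 UTC + 10h30m = 22:30 local.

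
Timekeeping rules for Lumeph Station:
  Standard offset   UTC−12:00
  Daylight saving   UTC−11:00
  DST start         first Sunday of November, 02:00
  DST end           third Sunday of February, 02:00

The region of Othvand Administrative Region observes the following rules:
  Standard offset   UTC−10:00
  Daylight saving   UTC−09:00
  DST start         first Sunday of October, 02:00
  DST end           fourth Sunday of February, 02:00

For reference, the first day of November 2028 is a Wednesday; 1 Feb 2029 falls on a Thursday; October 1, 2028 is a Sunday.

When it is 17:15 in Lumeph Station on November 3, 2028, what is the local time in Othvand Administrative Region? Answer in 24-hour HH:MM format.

20:15

1 November 2028 is a Wednesday, so the first Sunday is November 5.
1 February 2029 is a Thursday, so the first Sunday is February 4 and the third is February 18.
November 3, 2028 is outside the daylight-saving period (5 November 2028 – 18 February 2029), so Lumeph Station is on standard time, UTC−12:00.
17:15 Lumeph Station + 12h = 05:15 UTC (rolling into the next day, 4 November 2028).
1 October 2028 is a Sunday, so the first Sunday is October 1.
1 February 2029 is a Thursday, so the first Sunday is February 4 and the fourth is February 25.
At the standard offset (UTC−10:00), 05:15 UTC − 10h = 19:15 Othvand Administrative Region standard time (rolling into the previous day, 3 November 2028).
The standard-time date in Othvand Administrative Region, November 3, 2028, falls between 1 October 2028 and 25 February 2029, so daylight saving is in effect and Othvand Administrative Region is at UTC−09:00.
05:15 UTC − 9h = 20:15 Othvand Administrative Region (rolling into the previous day, 3 November 2028).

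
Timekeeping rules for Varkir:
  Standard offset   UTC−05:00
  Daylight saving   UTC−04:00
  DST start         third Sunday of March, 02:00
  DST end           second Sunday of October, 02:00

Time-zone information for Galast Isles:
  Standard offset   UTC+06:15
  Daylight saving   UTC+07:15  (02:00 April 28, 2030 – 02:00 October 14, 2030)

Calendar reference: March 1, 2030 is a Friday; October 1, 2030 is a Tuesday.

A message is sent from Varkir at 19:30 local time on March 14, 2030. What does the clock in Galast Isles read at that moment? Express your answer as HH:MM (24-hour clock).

06:45

1 March 2030 is a Friday, so the first Sunday is March 3 and the third is March 17.
1 October 2030 is a Tuesday, so the first Sunday is October 6 and the second is October 13.
March 14, 2030 is outside the daylight-saving period (17 March – 13 October), so Varkir is on standard time, UTC−05:00.
19:30 Varkir + 5h = 00:30 UTC (rolling into the next day, 15 March 2030).
At the standard offset (UTC+06:15), 00:30 UTC + 6h15m = 06:45 Galast Isles standard time.
Daylight saving runs 28 April – 14 October; the standard-time date in Galast Isles, March 15, 2030, is outside that window, so Galast Isles is on standard time at UTC+06:15.
00:30 UTC + 6h15m = 06:45 Galast Isles.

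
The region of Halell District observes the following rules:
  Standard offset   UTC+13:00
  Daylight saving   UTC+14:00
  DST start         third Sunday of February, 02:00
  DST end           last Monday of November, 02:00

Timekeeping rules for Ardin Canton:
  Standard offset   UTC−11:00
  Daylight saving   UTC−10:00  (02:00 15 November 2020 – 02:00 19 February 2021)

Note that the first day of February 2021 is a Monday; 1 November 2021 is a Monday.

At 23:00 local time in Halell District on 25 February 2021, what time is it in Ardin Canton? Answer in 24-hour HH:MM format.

1 February 2021 is a Monday, so the first Sunday is February 7 and the third is February 21.
1 November 2021 is a Monday, so Mondays fall on 1, 8, 15, 22, 29; the last is November 29.
25 February 2021 falls between 21 February and 29 November, so daylight saving is in effect and Halell District is at UTC+14:00.
23:00 Halell District − 14h = 09:00 UTC.
At the standard offset (UTC−11:00), 09:00 UTC − 11h = 22:00 Ardin Canton standard time (rolling into the previous day, 24 February 2021).
The standard-time date in Ardin Canton, 24 February 2021, does not fall between 15 November 2020 and 19 February 2021, so daylight saving is not in effect and Ardin Canton is at UTC−11:00.
09:00 UTC − 11h = 22:00 Ardin Canton (rolling into the previous day, 24 February 2021).

22:00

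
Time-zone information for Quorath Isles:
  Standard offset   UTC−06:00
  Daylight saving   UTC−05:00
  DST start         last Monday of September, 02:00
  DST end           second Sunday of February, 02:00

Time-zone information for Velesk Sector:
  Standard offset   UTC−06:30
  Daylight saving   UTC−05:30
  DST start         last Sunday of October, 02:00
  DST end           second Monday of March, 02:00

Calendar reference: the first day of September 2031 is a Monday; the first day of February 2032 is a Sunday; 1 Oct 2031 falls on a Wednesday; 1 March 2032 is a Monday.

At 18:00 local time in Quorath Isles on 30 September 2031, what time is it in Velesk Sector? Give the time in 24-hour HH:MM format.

1 September 2031 is a Monday, so Mondays fall on 1, 8, 15, 22, 29; the last is September 29.
1 February 2032 is a Sunday, so the first Sunday is February 1 and the second is February 8.
30 September 2031 falls between 29 September 2031 and 8 February 2032, so daylight saving is in effect and Quorath Isles is at UTC−05:00.
18:00 Quorath Isles + 5h = 23:00 UTC.
1 October 2031 is a Wednesday, so Sundays fall on 5, 12, 19, 26; the last is October 26.
1 March 2032 is a Monday, so the first Monday is March 1 and the second is March 8.
At the standard offset (UTC−06:30), 23:00 UTC − 6h30m = 16:30 Velesk Sector standard time.
The standard-time date in Velesk Sector, 30 September 2031, does not fall between 26 October 2031 and 8 March 2032, so daylight saving is not in effect and Velesk Sector is at UTC−06:30.
23:00 UTC − 6h30m = 16:30 Velesk Sector.

16:30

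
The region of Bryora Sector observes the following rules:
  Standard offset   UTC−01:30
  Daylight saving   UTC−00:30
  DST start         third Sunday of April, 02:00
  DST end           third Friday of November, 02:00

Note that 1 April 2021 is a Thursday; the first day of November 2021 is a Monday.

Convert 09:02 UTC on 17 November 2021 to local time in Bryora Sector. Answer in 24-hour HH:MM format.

08:32

1 April 2021 is a Thursday, so the first Sunday is April 4 and the third is April 18.
1 November 2021 is a Monday, so the first Friday is November 5 and the third is November 19.
At the standard offset (UTC−01:30), 09:02 UTC − 1h30m = 07:32 Bryora Sector standard time.
Daylight saving runs 18 April – 19 November; the standard-time date in Bryora Sector, 17 November 2021, is inside that window, so Bryora Sector is at UTC−00:30.
09:02 UTC − 0h30m = 08:32 local.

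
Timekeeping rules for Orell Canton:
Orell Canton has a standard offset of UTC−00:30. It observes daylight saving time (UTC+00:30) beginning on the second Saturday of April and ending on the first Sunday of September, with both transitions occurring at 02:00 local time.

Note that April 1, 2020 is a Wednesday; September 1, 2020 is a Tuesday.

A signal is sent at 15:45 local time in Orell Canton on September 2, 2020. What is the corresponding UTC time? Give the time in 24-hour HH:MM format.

1 April 2020 is a Wednesday, so the first Saturday is April 4 and the second is April 11.
1 September 2020 is a Tuesday, so the first Sunday is September 6.
September 2, 2020 falls between 11 April and 6 September, so daylight saving is in effect and Orell Canton is at UTC+00:30.
15:45 local − 0h30m = 15:15 UTC.

15:15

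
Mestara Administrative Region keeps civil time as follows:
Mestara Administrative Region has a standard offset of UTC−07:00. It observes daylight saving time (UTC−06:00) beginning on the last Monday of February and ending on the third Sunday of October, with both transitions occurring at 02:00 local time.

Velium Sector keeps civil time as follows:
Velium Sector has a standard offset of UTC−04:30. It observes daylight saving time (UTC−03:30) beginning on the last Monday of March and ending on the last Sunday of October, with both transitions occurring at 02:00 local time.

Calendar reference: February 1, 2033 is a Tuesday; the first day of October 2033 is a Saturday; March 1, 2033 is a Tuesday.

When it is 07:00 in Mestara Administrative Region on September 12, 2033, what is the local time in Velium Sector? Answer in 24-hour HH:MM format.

09:30

1 February 2033 is a Tuesday, so Mondays fall on 7, 14, 21, 28; the last is February 28.
1 October 2033 is a Saturday, so the first Sunday is October 2 and the third is October 16.
September 12, 2033 falls between 28 February and 16 October, so daylight saving is in effect and Mestara Administrative Region is at UTC−06:00.
07:00 Mestara Administrative Region + 6h = 13:00 UTC.
1 March 2033 is a Tuesday, so Mondays fall on 7, 14, 21, 28; the last is March 28.
1 October 2033 is a Saturday, so Sundays fall on 2, 9, 16, 23, 30; the last is October 30.
At the standard offset (UTC−04:30), 13:00 UTC − 4h30m = 08:30 Velium Sector standard time.
The standard-time date in Velium Sector, September 12, 2033, falls between 28 March and 30 October, so daylight saving is in effect and Velium Sector is at UTC−03:30.
13:00 UTC − 3h30m = 09:30 Velium Sector.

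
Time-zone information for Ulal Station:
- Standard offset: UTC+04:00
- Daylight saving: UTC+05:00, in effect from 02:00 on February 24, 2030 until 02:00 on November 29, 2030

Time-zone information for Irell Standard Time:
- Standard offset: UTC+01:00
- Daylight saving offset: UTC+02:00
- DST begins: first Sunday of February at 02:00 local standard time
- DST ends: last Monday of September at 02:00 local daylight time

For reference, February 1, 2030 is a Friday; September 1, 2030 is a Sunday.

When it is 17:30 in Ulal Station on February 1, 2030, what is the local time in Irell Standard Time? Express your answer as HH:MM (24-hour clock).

14:30

Daylight saving runs 24 February – 29 November; February 1, 2030 is outside that window, so Ulal Station is on standard time at UTC+04:00.
17:30 Ulal Station − 4h = 13:30 UTC.
1 February 2030 is a Friday, so the first Sunday is February 3.
1 September 2030 is a Sunday, so Mondays fall on 2, 9, 16, 23, 30; the last is September 30.
At the standard offset (UTC+01:00), 13:30 UTC + 1h = 14:30 Irell Standard Time standard time.
Daylight saving runs 3 February – 30 September; the standard-time date in Irell Standard Time, February 1, 2030, is outside that window, so Irell Standard Time is on standard time at UTC+01:00.
13:30 UTC + 1h = 14:30 Irell Standard Time.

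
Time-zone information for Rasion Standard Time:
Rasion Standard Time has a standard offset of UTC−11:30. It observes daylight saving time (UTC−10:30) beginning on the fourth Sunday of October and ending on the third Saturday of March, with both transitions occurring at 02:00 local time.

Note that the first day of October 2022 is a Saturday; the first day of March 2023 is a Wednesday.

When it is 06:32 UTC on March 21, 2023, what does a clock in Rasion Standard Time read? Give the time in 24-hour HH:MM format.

1 October 2022 is a Saturday, so the first Sunday is October 2 and the fourth is October 23.
1 March 2023 is a Wednesday, so the first Saturday is March 4 and the third is March 18.
At the standard offset (UTC−11:30), 06:32 UTC − 11h30m = 19:02 Rasion Standard Time standard time (rolling into the previous day, 20 March 2023).
Daylight saving runs 23 October 2022 – 18 March 2023; the standard-time date in Rasion Standard Time, March 20, 2023, is outside that window, so Rasion Standard Time is on standard time at UTC−11:30.
06:32 UTC − 11h30m = 19:02 local (rolling into the previous day, 20 March 2023).

19:02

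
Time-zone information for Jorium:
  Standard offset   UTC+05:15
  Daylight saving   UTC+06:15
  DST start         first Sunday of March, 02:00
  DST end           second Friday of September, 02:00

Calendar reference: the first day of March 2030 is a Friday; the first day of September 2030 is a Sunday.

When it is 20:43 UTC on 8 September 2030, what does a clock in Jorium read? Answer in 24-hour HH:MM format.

1 March 2030 is a Friday, so the first Sunday is March 3.
1 September 2030 is a Sunday, so the first Friday is September 6 and the second is September 13.
At the standard offset (UTC+05:15), 20:43 UTC + 5h15m = 01:58 Jorium standard time (rolling into the next day, 9 September 2030).
The standard-time date in Jorium, 9 September 2030, lies within the daylight-saving period (3 March – 13 September), so Jorium is on daylight time, UTC+06:15.
20:43 UTC + 6h15m = 02:58 local (rolling into the next day, 9 September 2030).

02:58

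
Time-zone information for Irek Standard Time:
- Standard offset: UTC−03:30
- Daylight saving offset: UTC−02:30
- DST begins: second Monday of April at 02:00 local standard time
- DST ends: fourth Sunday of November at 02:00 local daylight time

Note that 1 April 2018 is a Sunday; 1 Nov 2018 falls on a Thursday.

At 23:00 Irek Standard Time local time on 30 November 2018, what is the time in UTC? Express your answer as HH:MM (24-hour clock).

02:30

1 April 2018 is a Sunday, so the first Monday is April 2 and the second is April 9.
1 November 2018 is a Thursday, so the first Sunday is November 4 and the fourth is November 25.
Daylight saving runs 9 April – 25 November; 30 November 2018 is outside that window, so Irek Standard Time is on standard time at UTC−03:30.
23:00 local + 3h30m = 02:30 UTC (rolling into the next day, 1 December 2018).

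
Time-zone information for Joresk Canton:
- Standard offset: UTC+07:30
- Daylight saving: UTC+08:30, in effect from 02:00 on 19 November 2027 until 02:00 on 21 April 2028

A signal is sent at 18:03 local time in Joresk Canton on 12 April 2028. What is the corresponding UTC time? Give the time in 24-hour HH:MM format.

09:33

12 April 2028 falls between 19 November 2027 and 21 April 2028, so daylight saving is in effect and Joresk Canton is at UTC+08:30.
18:03 local − 8h30m = 09:33 UTC.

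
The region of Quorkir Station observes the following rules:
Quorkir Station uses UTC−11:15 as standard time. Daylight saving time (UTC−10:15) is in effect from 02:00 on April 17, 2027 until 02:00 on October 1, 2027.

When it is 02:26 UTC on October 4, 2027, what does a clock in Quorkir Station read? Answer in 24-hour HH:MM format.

At the standard offset (UTC−11:15), 02:26 UTC − 11h15m = 15:11 Quorkir Station standard time (rolling into the previous day, 3 October 2027).
The standard-time date in Quorkir Station, October 3, 2027, does not fall between 17 April and 1 October, so daylight saving is not in effect and Quorkir Station is at UTC−11:15.
02:26 UTC − 11h15m = 15:11 local (rolling into the previous day, 3 October 2027).

15:11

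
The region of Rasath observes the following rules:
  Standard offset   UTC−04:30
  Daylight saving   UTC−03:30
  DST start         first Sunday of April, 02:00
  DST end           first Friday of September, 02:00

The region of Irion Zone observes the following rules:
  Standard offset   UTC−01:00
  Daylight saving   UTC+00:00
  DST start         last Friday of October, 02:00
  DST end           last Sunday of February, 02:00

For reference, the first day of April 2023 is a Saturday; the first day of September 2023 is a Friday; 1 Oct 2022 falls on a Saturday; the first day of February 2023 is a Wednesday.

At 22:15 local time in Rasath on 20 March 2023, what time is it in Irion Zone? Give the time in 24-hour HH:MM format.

01:45

1 April 2023 is a Saturday, so the first Sunday is April 2.
1 September 2023 is a Friday, so the first Friday is September 1.
20 March 2023 does not fall between 2 April and 1 September, so daylight saving is not in effect and Rasath is at UTC−04:30.
22:15 Rasath + 4h30m = 02:45 UTC (rolling into the next day, 21 March 2023).
1 October 2022 is a Saturday, so Fridays fall on 7, 14, 21, 28; the last is October 28.
1 February 2023 is a Wednesday, so Sundays fall on 5, 12, 19, 26; the last is February 26.
At the standard offset (UTC−01:00), 02:45 UTC − 1h = 01:45 Irion Zone standard time.
The standard-time date in Irion Zone, 21 March 2023, does not fall between 28 October 2022 and 26 February 2023, so daylight saving is not in effect and Irion Zone is at UTC−01:00.
02:45 UTC − 1h = 01:45 Irion Zone.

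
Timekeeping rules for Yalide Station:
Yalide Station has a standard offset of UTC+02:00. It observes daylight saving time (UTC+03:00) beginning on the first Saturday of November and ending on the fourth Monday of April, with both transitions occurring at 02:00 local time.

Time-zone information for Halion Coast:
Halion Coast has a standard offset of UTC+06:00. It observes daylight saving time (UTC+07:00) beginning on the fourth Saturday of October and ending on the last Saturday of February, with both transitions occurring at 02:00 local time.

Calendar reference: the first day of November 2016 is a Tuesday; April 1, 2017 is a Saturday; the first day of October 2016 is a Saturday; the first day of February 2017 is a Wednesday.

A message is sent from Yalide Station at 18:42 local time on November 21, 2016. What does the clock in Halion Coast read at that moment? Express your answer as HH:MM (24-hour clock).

22:42

1 November 2016 is a Tuesday, so the first Saturday is November 5.
1 April 2017 is a Saturday, so the first Monday is April 3 and the fourth is April 24.
November 21, 2016 falls between 5 November 2016 and 24 April 2017, so daylight saving is in effect and Yalide Station is at UTC+03:00.
18:42 Yalide Station − 3h = 15:42 UTC.
1 October 2016 is a Saturday, so the first Saturday is October 1 and the fourth is October 22.
1 February 2017 is a Wednesday, so Saturdays fall on 4, 11, 18, 25; the last is February 25.
At the standard offset (UTC+06:00), 15:42 UTC + 6h = 21:42 Halion Coast standard time.
Daylight saving runs 22 October 2016 – 25 February 2017; the standard-time date in Halion Coast, November 21, 2016, is inside that window, so Halion Coast is at UTC+07:00.
15:42 UTC + 7h = 22:42 Halion Coast.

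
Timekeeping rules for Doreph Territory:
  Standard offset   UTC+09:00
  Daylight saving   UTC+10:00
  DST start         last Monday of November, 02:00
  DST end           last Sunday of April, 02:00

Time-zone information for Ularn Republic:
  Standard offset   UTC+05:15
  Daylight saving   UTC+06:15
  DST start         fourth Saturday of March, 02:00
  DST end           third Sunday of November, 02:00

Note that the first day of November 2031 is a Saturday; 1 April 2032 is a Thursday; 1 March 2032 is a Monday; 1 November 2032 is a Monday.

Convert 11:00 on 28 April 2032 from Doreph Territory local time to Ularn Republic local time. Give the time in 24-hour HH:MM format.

1 November 2031 is a Saturday, so Mondays fall on 3, 10, 17, 24; the last is November 24.
1 April 2032 is a Thursday, so Sundays fall on 4, 11, 18, 25; the last is April 25.
28 April 2032 is outside the daylight-saving period (24 November 2031 – 25 April 2032), so Doreph Territory is on standard time, UTC+09:00.
11:00 Doreph Territory − 9h = 02:00 UTC.
1 March 2032 is a Monday, so the first Saturday is March 6 and the fourth is March 27.
1 November 2032 is a Monday, so the first Sunday is November 7 and the third is November 21.
At the standard offset (UTC+05:15), 02:00 UTC + 5h15m = 07:15 Ularn Republic standard time.
The standard-time date in Ularn Republic, 28 April 2032, falls between 27 March and 21 November, so daylight saving is in effect and Ularn Republic is at UTC+06:15.
02:00 UTC + 6h15m = 08:15 Ularn Republic.

08:15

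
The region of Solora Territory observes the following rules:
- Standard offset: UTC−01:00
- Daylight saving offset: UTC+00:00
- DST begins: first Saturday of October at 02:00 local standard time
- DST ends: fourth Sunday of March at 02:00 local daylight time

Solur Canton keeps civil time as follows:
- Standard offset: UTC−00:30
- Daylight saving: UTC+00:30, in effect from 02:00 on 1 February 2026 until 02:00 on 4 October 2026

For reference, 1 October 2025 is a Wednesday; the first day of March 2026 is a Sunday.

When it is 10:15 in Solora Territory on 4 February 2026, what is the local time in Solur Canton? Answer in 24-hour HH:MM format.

10:45

1 October 2025 is a Wednesday, so the first Saturday is October 4.
1 March 2026 is a Sunday, so the first Sunday is March 1 and the fourth is March 22.
4 February 2026 lies within the daylight-saving period (4 October 2025 – 22 March 2026), so Solora Territory is on daylight time, UTC+00:00.
10:15 Solora Territory − 0h = 10:15 UTC.
At the standard offset (UTC−00:30), 10:15 UTC − 0h30m = 09:45 Solur Canton standard time.
The standard-time date in Solur Canton, 4 February 2026, lies within the daylight-saving period (1 February – 4 October), so Solur Canton is on daylight time, UTC+00:30.
10:15 UTC + 0h30m = 10:45 Solur Canton.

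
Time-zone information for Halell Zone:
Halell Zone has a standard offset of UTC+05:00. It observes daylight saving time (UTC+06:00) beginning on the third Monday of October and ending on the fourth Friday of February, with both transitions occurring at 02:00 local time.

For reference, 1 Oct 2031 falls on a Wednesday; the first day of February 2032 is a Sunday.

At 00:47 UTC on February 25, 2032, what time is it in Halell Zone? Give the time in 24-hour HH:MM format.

06:47

1 October 2031 is a Wednesday, so the first Monday is October 6 and the third is October 20.
1 February 2032 is a Sunday, so the first Friday is February 6 and the fourth is February 27.
At the standard offset (UTC+05:00), 00:47 UTC + 5h = 05:47 Halell Zone standard time.
Daylight saving runs 20 October 2031 – 27 February 2032; the standard-time date in Halell Zone, February 25, 2032, is inside that window, so Halell Zone is at UTC+06:00.
00:47 UTC + 6h = 06:47 local.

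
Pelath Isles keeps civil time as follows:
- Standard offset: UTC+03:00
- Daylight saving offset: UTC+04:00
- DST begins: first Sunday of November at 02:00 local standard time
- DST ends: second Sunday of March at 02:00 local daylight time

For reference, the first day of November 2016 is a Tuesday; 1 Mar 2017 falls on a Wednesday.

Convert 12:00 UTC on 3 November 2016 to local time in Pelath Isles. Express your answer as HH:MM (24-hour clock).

1 November 2016 is a Tuesday, so the first Sunday is November 6.
1 March 2017 is a Wednesday, so the first Sunday is March 5 and the second is March 12.
At the standard offset (UTC+03:00), 12:00 UTC + 3h = 15:00 Pelath Isles standard time.
Daylight saving runs 6 November 2016 – 12 March 2017; the standard-time date in Pelath Isles, 3 November 2016, is outside that window, so Pelath Isles is on standard time at UTC+03:00.
12:00 UTC + 3h = 15:00 local.

15:00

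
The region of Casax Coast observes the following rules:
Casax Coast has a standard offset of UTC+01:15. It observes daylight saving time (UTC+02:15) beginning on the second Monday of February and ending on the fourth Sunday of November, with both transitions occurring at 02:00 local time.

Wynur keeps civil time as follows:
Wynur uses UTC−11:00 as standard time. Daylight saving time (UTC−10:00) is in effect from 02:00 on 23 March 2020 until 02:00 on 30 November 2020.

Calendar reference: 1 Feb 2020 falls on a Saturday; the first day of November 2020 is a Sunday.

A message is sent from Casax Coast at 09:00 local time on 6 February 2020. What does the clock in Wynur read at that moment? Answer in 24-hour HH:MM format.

20:45

1 February 2020 is a Saturday, so the first Monday is February 3 and the second is February 10.
1 November 2020 is a Sunday, so the first Sunday is November 1 and the fourth is November 22.
6 February 2020 is outside the daylight-saving period (10 February – 22 November), so Casax Coast is on standard time, UTC+01:15.
09:00 Casax Coast − 1h15m = 07:45 UTC.
At the standard offset (UTC−11:00), 07:45 UTC − 11h = 20:45 Wynur standard time (rolling into the previous day, 5 February 2020).
Daylight saving runs 23 March – 30 November; the standard-time date in Wynur, 5 February 2020, is outside that window, so Wynur is on standard time at UTC−11:00.
07:45 UTC − 11h = 20:45 Wynur (rolling into the previous day, 5 February 2020).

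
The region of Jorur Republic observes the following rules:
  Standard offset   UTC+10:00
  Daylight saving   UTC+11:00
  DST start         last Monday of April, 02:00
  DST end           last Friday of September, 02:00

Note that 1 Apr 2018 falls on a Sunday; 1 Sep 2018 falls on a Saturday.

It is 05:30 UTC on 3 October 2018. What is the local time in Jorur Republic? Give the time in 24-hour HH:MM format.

1 April 2018 is a Sunday, so Mondays fall on 2, 9, 16, 23, 30; the last is April 30.
1 September 2018 is a Saturday, so Fridays fall on 7, 14, 21, 28; the last is September 28.
At the standard offset (UTC+10:00), 05:30 UTC + 10h = 15:30 Jorur Republic standard time.
The standard-time date in Jorur Republic, 3 October 2018, does not fall between 30 April and 28 September, so daylight saving is not in effect and Jorur Republic is at UTC+10:00.
05:30 UTC + 10h = 15:30 local.

15:30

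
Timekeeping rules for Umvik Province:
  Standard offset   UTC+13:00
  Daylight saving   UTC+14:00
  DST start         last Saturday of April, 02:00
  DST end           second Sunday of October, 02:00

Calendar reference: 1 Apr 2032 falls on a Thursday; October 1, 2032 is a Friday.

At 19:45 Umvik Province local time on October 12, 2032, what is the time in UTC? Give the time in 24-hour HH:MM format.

06:45

1 April 2032 is a Thursday, so Saturdays fall on 3, 10, 17, 24; the last is April 24.
1 October 2032 is a Friday, so the first Sunday is October 3 and the second is October 10.
Daylight saving runs 24 April – 10 October; October 12, 2032 is outside that window, so Umvik Province is on standard time at UTC+13:00.
19:45 local − 13h = 06:45 UTC.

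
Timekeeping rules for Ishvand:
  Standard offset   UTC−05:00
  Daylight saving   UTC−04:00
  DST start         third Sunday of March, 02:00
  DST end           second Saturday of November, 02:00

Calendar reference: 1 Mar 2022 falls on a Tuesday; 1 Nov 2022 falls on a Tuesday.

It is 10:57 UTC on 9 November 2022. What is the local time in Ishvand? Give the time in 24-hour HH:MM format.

1 March 2022 is a Tuesday, so the first Sunday is March 6 and the third is March 20.
1 November 2022 is a Tuesday, so the first Saturday is November 5 and the second is November 12.
At the standard offset (UTC−05:00), 10:57 UTC − 5h = 05:57 Ishvand standard time.
Daylight saving runs 20 March – 12 November; the standard-time date in Ishvand, 9 November 2022, is inside that window, so Ishvand is at UTC−04:00.
10:57 UTC − 4h = 06:57 local.

06:57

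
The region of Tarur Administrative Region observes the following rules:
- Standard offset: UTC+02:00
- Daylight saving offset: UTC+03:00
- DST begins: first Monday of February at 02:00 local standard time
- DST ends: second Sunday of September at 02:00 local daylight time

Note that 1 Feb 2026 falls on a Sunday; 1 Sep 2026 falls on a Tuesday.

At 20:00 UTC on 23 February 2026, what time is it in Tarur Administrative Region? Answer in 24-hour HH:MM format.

1 February 2026 is a Sunday, so the first Monday is February 2.
1 September 2026 is a Tuesday, so the first Sunday is September 6 and the second is September 13.
At the standard offset (UTC+02:00), 20:00 UTC + 2h = 22:00 Tarur Administrative Region standard time.
Daylight saving runs 2 February – 13 September; the standard-time date in Tarur Administrative Region, 23 February 2026, is inside that window, so Tarur Administrative Region is at UTC+03:00.
20:00 UTC + 3h = 23:00 local.

23:00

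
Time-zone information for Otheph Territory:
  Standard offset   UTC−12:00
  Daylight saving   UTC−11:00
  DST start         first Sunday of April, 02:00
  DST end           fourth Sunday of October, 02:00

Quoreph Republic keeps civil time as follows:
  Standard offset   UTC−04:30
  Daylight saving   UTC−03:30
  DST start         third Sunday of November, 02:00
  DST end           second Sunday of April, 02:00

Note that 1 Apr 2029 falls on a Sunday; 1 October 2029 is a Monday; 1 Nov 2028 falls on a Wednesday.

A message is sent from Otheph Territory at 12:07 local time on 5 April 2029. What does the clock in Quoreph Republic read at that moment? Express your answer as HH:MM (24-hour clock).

19:37

1 April 2029 is a Sunday, so the first Sunday is April 1.
1 October 2029 is a Monday, so the first Sunday is October 7 and the fourth is October 28.
5 April 2029 falls between 1 April and 28 October, so daylight saving is in effect and Otheph Territory is at UTC−11:00.
12:07 Otheph Territory + 11h = 23:07 UTC.
1 November 2028 is a Wednesday, so the first Sunday is November 5 and the third is November 19.
1 April 2029 is a Sunday, so the first Sunday is April 1 and the second is April 8.
At the standard offset (UTC−04:30), 23:07 UTC − 4h30m = 18:37 Quoreph Republic standard time.
The standard-time date in Quoreph Republic, 5 April 2029, lies within the daylight-saving period (19 November 2028 – 8 April 2029), so Quoreph Republic is on daylight time, UTC−03:30.
23:07 UTC − 3h30m = 19:37 Quoreph Republic.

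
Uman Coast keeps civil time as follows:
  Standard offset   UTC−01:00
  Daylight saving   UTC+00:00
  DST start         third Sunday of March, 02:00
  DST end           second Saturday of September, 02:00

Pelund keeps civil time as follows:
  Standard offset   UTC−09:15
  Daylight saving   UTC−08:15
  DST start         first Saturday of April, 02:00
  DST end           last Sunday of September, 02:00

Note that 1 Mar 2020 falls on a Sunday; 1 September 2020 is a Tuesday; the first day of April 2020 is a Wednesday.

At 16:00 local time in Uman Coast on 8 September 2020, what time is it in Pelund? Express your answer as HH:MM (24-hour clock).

1 March 2020 is a Sunday, so the first Sunday is March 1 and the third is March 15.
1 September 2020 is a Tuesday, so the first Saturday is September 5 and the second is September 12.
Daylight saving runs 15 March – 12 September; 8 September 2020 is inside that window, so Uman Coast is at UTC+00:00.
16:00 Uman Coast − 0h = 16:00 UTC.
1 April 2020 is a Wednesday, so the first Saturday is April 4.
1 September 2020 is a Tuesday, so Sundays fall on 6, 13, 20, 27; the last is September 27.
At the standard offset (UTC−09:15), 16:00 UTC − 9h15m = 06:45 Pelund standard time.
The standard-time date in Pelund, 8 September 2020, lies within the daylight-saving period (4 April – 27 September), so Pelund is on daylight time, UTC−08:15.
16:00 UTC − 8h15m = 07:45 Pelund.

07:45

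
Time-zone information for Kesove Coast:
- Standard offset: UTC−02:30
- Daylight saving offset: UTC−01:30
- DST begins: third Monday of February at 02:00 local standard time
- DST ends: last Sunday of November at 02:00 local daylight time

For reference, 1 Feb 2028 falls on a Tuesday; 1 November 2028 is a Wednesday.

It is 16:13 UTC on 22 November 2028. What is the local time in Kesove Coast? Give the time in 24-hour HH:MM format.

14:43

1 February 2028 is a Tuesday, so the first Monday is February 7 and the third is February 21.
1 November 2028 is a Wednesday, so Sundays fall on 5, 12, 19, 26; the last is November 26.
At the standard offset (UTC−02:30), 16:13 UTC − 2h30m = 13:43 Kesove Coast standard time.
The standard-time date in Kesove Coast, 22 November 2028, falls between 21 February and 26 November, so daylight saving is in effect and Kesove Coast is at UTC−01:30.
16:13 UTC − 1h30m = 14:43 local.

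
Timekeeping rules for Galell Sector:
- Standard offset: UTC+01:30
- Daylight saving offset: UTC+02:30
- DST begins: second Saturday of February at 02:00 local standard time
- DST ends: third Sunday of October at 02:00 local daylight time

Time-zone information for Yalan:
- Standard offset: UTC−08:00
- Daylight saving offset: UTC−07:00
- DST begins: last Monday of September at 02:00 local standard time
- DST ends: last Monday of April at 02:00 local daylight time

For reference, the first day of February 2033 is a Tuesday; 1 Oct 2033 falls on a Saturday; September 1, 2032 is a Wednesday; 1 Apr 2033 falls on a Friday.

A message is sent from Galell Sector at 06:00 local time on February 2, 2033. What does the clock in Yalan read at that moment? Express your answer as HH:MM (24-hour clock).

21:30

1 February 2033 is a Tuesday, so the first Saturday is February 5 and the second is February 12.
1 October 2033 is a Saturday, so the first Sunday is October 2 and the third is October 16.
Daylight saving runs 12 February – 16 October; February 2, 2033 is outside that window, so Galell Sector is on standard time at UTC+01:30.
06:00 Galell Sector − 1h30m = 04:30 UTC.
1 September 2032 is a Wednesday, so Mondays fall on 6, 13, 20, 27; the last is September 27.
1 April 2033 is a Friday, so Mondays fall on 4, 11, 18, 25; the last is April 25.
At the standard offset (UTC−08:00), 04:30 UTC − 8h = 20:30 Yalan standard time (rolling into the previous day, 1 February 2033).
Daylight saving runs 27 September 2032 – 25 April 2033; the standard-time date in Yalan, February 1, 2033, is inside that window, so Yalan is at UTC−07:00.
04:30 UTC − 7h = 21:30 Yalan (rolling into the previous day, 1 February 2033).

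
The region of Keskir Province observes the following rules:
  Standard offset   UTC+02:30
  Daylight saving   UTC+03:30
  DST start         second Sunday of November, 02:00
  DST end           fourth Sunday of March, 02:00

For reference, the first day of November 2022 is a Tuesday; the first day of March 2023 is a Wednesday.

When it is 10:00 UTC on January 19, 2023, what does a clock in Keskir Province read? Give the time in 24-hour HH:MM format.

1 November 2022 is a Tuesday, so the first Sunday is November 6 and the second is November 13.
1 March 2023 is a Wednesday, so the first Sunday is March 5 and the fourth is March 26.
At the standard offset (UTC+02:30), 10:00 UTC + 2h30m = 12:30 Keskir Province standard time.
The standard-time date in Keskir Province, January 19, 2023, lies within the daylight-saving period (13 November 2022 – 26 March 2023), so Keskir Province is on daylight time, UTC+03:30.
10:00 UTC + 3h30m = 13:30 local.

13:30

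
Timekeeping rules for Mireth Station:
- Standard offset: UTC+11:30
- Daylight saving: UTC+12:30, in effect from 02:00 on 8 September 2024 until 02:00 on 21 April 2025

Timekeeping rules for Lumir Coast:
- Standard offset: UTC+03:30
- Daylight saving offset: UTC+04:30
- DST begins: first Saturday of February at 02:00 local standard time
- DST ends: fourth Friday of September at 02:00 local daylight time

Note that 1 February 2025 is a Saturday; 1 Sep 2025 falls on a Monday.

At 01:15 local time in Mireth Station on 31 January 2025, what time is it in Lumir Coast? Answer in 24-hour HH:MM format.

Daylight saving runs 8 September 2024 – 21 April 2025; 31 January 2025 is inside that window, so Mireth Station is at UTC+12:30.
01:15 Mireth Station − 12h30m = 12:45 UTC (rolling into the previous day, 30 January 2025).
1 February 2025 is a Saturday, so the first Saturday is February 1.
1 September 2025 is a Monday, so the first Friday is September 5 and the fourth is September 26.
At the standard offset (UTC+03:30), 12:45 UTC + 3h30m = 16:15 Lumir Coast standard time.
The standard-time date in Lumir Coast, 30 January 2025, is outside the daylight-saving period (1 February – 26 September), so Lumir Coast is on standard time, UTC+03:30.
12:45 UTC + 3h30m = 16:15 Lumir Coast.

16:15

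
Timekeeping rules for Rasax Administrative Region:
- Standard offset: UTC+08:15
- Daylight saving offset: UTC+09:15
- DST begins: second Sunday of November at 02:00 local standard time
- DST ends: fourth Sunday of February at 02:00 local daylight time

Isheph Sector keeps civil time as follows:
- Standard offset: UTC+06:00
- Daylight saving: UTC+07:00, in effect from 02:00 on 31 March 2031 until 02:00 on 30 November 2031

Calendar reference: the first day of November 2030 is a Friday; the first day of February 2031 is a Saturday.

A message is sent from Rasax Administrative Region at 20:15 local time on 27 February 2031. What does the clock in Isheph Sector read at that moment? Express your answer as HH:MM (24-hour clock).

1 November 2030 is a Friday, so the first Sunday is November 3 and the second is November 10.
1 February 2031 is a Saturday, so the first Sunday is February 2 and the fourth is February 23.
27 February 2031 does not fall between 10 November 2030 and 23 February 2031, so daylight saving is not in effect and Rasax Administrative Region is at UTC+08:15.
20:15 Rasax Administrative Region − 8h15m = 12:00 UTC.
At the standard offset (UTC+06:00), 12:00 UTC + 6h = 18:00 Isheph Sector standard time.
The standard-time date in Isheph Sector, 27 February 2031, does not fall between 31 March and 30 November, so daylight saving is not in effect and Isheph Sector is at UTC+06:00.
12:00 UTC + 6h = 18:00 Isheph Sector.

18:00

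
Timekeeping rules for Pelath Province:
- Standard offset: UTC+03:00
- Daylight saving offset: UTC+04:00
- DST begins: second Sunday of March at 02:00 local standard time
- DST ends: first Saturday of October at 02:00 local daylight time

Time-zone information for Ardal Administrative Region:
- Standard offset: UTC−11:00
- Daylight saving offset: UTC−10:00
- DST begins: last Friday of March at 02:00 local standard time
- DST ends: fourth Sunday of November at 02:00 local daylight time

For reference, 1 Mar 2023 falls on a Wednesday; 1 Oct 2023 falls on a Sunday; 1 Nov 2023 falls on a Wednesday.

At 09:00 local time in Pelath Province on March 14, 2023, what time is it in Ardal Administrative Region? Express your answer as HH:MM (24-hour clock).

18:00

1 March 2023 is a Wednesday, so the first Sunday is March 5 and the second is March 12.
1 October 2023 is a Sunday, so the first Saturday is October 7.
March 14, 2023 lies within the daylight-saving period (12 March – 7 October), so Pelath Province is on daylight time, UTC+04:00.
09:00 Pelath Province − 4h = 05:00 UTC.
1 March 2023 is a Wednesday, so Fridays fall on 3, 10, 17, 24, 31; the last is March 31.
1 November 2023 is a Wednesday, so the first Sunday is November 5 and the fourth is November 26.
At the standard offset (UTC−11:00), 05:00 UTC − 11h = 18:00 Ardal Administrative Region standard time (rolling into the previous day, 13 March 2023).
The standard-time date in Ardal Administrative Region, March 13, 2023, does not fall between 31 March and 26 November, so daylight saving is not in effect and Ardal Administrative Region is at UTC−11:00.
05:00 UTC − 11h = 18:00 Ardal Administrative Region (rolling into the previous day, 13 March 2023).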